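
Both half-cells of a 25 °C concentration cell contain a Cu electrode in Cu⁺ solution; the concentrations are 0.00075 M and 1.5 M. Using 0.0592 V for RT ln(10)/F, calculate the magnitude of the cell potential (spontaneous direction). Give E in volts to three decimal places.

+0.195 V

For a concentration cell E°cell = 0. The 1.5 M side is the cathode (reduction is favoured where [Cu⁺] is higher).
With n = 1, E = −(0.0592/1) log([Cu⁺]ₐₙ/[Cu⁺]꜀ₐₜ) = −(0.0592/1) log(0.00075/1.5) = −(0.0592/1)(-3.301) = +0.195 V.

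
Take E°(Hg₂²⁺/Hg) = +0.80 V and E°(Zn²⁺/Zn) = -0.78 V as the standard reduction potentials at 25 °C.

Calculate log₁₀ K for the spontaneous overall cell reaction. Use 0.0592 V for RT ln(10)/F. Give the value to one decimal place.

53.4

Cathode: Hg₂²⁺/Hg; anode: Zn²⁺/Zn. E°cell = +1.58 V, n = 2.
log K = nE°cell / 0.0592 = (2)(+1.58) / 0.0592 = 53.4.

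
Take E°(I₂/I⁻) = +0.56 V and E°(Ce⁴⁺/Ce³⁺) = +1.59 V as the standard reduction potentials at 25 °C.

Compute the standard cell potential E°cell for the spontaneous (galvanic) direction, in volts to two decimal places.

The Ce⁴⁺/Ce³⁺ couple has the higher reduction potential, so it is the cathode; I₂/I⁻ is oxidised at the anode.
E°cell = E°(cathode) − E°(anode) = (+1.59) − (+0.56) = +1.03 V.
Since E°cell > 0, the reaction is spontaneous under standard conditions.

+1.03 V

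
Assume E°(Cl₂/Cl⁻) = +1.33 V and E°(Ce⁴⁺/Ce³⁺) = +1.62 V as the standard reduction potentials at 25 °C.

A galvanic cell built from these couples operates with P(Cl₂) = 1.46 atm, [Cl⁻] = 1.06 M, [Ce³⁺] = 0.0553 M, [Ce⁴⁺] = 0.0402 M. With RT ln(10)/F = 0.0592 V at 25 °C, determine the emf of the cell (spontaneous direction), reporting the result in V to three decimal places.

+0.278 V

Ce⁴⁺/Ce³⁺ is the cathode (higher E°), Cl₂/Cl⁻ the anode: E°cell = +1.62 − (+1.33) = +0.29 V, n = 2.
Overall: 2 Ce⁴⁺(aq) + 2 Cl⁻(aq) → 2 Ce³⁺(aq) + Cl₂(g)
Q = [Ce³⁺]^2·P(Cl₂) / ([Ce⁴⁺]^2·[Cl⁻]^2); log Q = 0.391.
E = E° − (0.0592/n) log Q = +0.29 − (0.0592/2)(0.391) = +0.278 V.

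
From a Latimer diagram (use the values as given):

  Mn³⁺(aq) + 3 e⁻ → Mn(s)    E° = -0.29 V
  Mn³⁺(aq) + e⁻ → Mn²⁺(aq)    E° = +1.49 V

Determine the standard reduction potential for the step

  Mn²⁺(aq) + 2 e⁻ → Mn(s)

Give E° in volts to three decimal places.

-1.180 V

Sequential free energies add, so n₃E°₃ = n₁E°₁ + n₂E°₂.
With n₃ = 3, and the known step contributing 1×(+1.49) V, the unknown satisfies 2·E° = 3×(-0.29) − 1×(+1.49) = -2.360.
E° = -2.360 / 2 = -1.180 V.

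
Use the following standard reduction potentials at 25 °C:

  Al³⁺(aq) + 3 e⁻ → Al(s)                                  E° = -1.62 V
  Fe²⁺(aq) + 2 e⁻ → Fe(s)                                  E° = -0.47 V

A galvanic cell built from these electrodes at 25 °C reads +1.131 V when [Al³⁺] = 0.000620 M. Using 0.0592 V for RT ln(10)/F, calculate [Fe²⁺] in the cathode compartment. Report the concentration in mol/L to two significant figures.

0.0017 M

Fe²⁺/Fe is the cathode, Al³⁺/Al the anode: E°cell = +1.15 V, n = 6.
Overall reaction: 3 Fe²⁺(aq) + 2 Al(s) → 3 Fe(s) + 2 Al³⁺(aq); Q = [Al³⁺]^2/[Fe²⁺]^3.
From E = E° − (0.0592/n) log Q: log Q = (E° − E)·n/0.0592 = (+1.15 − (+1.131))·6/0.0592 = 1.9257.
So 3·log[Fe²⁺] = 2·log(0.00062) − log Q = -6.4152 − (1.9257) = -8.3409; log[Fe²⁺] = -8.3409 / 3 = -2.7803; [Fe²⁺] = 10^(-2.7803) ≈ 0.0017 M.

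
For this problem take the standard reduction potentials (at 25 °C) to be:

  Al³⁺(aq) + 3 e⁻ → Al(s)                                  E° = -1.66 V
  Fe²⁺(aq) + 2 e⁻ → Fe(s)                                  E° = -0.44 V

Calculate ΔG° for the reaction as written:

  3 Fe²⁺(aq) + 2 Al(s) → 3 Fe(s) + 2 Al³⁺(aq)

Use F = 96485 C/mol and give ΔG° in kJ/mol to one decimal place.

-706.3 kJ/mol

As written, Fe²⁺/Fe is reduced (cathode) and Al³⁺/Al is oxidised (anode), so E°cell = (-0.44) − (-1.66) = +1.22 V.
Balancing electrons gives n = 6.
ΔG° = −nFE° = −(6)(96485)(+1.22) = -706,270 J = -706.3 kJ/mol.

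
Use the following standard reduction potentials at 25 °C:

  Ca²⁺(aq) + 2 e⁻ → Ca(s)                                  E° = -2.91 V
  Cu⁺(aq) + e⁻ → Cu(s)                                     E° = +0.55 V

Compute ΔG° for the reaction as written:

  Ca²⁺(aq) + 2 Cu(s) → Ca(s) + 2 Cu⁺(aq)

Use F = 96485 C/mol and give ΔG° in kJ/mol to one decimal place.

+667.7 kJ/mol

As written, Ca²⁺/Ca is reduced (cathode) and Cu⁺/Cu is oxidised (anode), so E°cell = (-2.91) − (+0.55) = -3.46 V.
Balancing electrons gives n = 2.
ΔG° = −nFE° = −(2)(96485)(-3.46) = 667,676 J = +667.7 kJ/mol.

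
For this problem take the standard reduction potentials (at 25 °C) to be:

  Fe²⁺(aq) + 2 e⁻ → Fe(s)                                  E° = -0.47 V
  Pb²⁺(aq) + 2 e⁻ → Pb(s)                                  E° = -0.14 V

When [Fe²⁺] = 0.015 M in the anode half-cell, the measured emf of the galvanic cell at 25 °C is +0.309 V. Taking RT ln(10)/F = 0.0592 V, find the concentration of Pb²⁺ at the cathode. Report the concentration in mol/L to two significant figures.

Pb²⁺/Pb is the cathode, Fe²⁺/Fe the anode: E°cell = +0.33 V, n = 2.
Overall reaction: Pb²⁺(aq) + Fe(s) → Pb(s) + Fe²⁺(aq); Q = [Fe²⁺]^1/[Pb²⁺]^1.
From E = E° − (0.0592/n) log Q: log Q = (E° − E)·n/0.0592 = (+0.33 − (+0.309))·2/0.0592 = 0.7095.
So 1·log[Pb²⁺] = 1·log(0.015) − log Q = -1.8239 − (0.7095) = -2.5334; [Pb²⁺] = 10^(-2.5334) ≈ 0.0029 M.

0.0029 M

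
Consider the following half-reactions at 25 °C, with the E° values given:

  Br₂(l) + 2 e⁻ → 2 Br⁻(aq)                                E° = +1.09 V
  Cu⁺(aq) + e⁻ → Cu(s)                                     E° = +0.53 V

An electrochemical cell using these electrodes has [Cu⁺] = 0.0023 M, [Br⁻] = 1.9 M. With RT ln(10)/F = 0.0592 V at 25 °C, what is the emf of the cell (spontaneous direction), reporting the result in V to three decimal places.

+0.700 V

Br₂/Br⁻ is the cathode (higher E°), Cu⁺/Cu the anode: E°cell = +1.09 − (+0.53) = +0.56 V, n = 2.
Overall: Br₂(l) + 2 Cu(s) → 2 Br⁻(aq) + 2 Cu⁺(aq)
Q = [Br⁻]^2·[Cu⁺]^2; log Q = -4.719.
E = E° − (0.0592/n) log Q = +0.56 − (0.0592/2)(-4.719) = +0.700 V.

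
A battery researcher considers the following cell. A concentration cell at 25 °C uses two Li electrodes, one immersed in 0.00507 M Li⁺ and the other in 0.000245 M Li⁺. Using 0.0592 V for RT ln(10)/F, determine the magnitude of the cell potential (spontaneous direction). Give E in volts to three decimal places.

+0.078 V

For a concentration cell E°cell = 0. The 0.00507 M side is the cathode (reduction is favoured where [Li⁺] is higher).
With n = 1, E = −(0.0592/1) log([Li⁺]ₐₙ/[Li⁺]꜀ₐₜ) = −(0.0592/1) log(0.000245/0.00507) = −(0.0592/1)(-1.316) = +0.078 V.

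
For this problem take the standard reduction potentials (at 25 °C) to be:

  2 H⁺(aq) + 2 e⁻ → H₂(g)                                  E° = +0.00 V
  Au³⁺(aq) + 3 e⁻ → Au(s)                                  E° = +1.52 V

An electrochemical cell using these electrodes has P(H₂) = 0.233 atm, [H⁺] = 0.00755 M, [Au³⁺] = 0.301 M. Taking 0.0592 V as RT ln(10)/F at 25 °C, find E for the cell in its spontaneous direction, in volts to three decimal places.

Au³⁺/Au is the cathode (higher E°), H⁺/H₂ the anode: E°cell = +1.52 − (+0.00) = +1.52 V, n = 6.
Overall: 2 Au³⁺(aq) + 3 H₂(g) → 2 Au(s) + 6 H⁺(aq)
Q = [H⁺]^6 / ([Au³⁺]^2·P(H₂)^3); log Q = -9.792.
E = E° − (0.0592/n) log Q = +1.52 − (0.0592/6)(-9.792) = +1.617 V.

+1.617 V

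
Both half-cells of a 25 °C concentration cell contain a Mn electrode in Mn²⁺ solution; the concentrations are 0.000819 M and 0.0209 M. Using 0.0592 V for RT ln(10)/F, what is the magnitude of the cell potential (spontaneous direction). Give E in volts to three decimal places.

For a concentration cell E°cell = 0. The 0.0209 M side is the cathode (reduction is favoured where [Mn²⁺] is higher).
With n = 2, E = −(0.0592/2) log([Mn²⁺]ₐₙ/[Mn²⁺]꜀ₐₜ) = −(0.0592/2) log(0.000819/0.0209) = −(0.0592/2)(-1.407) = +0.042 V.

+0.042 V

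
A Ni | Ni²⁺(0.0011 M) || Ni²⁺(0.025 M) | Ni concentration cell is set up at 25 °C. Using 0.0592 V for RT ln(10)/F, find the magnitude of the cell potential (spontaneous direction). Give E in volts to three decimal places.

+0.040 V

For a concentration cell E°cell = 0. The 0.025 M side is the cathode (reduction is favoured where [Ni²⁺] is higher).
With n = 2, E = −(0.0592/2) log([Ni²⁺]ₐₙ/[Ni²⁺]꜀ₐₜ) = −(0.0592/2) log(0.0011/0.025) = −(0.0592/2)(-1.357) = +0.040 V.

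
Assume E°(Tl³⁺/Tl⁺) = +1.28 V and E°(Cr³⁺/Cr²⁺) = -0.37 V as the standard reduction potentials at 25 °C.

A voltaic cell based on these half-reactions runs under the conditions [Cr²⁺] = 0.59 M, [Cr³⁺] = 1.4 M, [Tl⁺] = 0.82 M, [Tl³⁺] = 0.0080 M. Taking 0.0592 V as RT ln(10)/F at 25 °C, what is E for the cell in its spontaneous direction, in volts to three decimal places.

Tl³⁺/Tl⁺ is the cathode (higher E°), Cr³⁺/Cr²⁺ the anode: E°cell = +1.28 − (-0.37) = +1.65 V, n = 2.
Overall: Tl³⁺(aq) + 2 Cr²⁺(aq) → Tl⁺(aq) + 2 Cr³⁺(aq)
Q = [Tl⁺]·[Cr³⁺]^2 / ([Tl³⁺]·[Cr²⁺]^2); log Q = 2.761.
E = E° − (0.0592/n) log Q = +1.65 − (0.0592/2)(2.761) = +1.568 V.

+1.568 V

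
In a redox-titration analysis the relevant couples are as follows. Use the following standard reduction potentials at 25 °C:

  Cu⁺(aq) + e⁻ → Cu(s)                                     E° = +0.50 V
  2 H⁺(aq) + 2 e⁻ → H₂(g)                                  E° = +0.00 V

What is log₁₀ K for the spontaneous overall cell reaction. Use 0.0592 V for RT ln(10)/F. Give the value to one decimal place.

Cathode: Cu⁺/Cu; anode: H⁺/H₂. E°cell = +0.50 V, n = 2.
log K = nE°cell / 0.0592 = (2)(+0.50) / 0.0592 = 16.9.

16.9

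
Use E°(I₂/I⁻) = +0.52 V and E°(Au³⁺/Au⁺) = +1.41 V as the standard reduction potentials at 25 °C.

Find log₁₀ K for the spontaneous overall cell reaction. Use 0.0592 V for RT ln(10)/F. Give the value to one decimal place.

30.1

Cathode: Au³⁺/Au⁺; anode: I₂/I⁻. E°cell = +0.89 V, n = 2.
log K = nE°cell / 0.0592 = (2)(+0.89) / 0.0592 = 30.1.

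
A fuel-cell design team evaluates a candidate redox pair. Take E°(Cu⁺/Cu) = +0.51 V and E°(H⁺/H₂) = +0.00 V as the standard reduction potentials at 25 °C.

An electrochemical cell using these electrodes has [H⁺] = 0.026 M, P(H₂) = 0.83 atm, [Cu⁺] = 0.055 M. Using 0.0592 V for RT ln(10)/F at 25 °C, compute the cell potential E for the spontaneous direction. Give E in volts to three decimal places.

Cu⁺/Cu is the cathode (higher E°), H⁺/H₂ the anode: E°cell = +0.51 − (+0.00) = +0.51 V, n = 2.
Overall: 2 Cu⁺(aq) + H₂(g) → 2 Cu(s) + 2 H⁺(aq)
Q = [H⁺]^2 / ([Cu⁺]^2·P(H₂)); log Q = -0.570.
E = E° − (0.0592/n) log Q = +0.51 − (0.0592/2)(-0.570) = +0.527 V.

+0.527 V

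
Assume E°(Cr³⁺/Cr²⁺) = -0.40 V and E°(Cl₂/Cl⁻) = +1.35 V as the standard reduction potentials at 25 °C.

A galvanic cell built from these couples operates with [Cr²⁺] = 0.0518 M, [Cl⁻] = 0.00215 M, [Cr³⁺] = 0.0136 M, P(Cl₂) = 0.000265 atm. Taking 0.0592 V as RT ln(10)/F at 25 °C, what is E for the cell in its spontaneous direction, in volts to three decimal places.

+1.836 V

Cl₂/Cl⁻ is the cathode (higher E°), Cr³⁺/Cr²⁺ the anode: E°cell = +1.35 − (-0.40) = +1.75 V, n = 2.
Overall: Cl₂(g) + 2 Cr²⁺(aq) → 2 Cl⁻(aq) + 2 Cr³⁺(aq)
Q = [Cl⁻]^2·[Cr³⁺]^2 / (P(Cl₂)·[Cr²⁺]^2); log Q = -2.920.
E = E° − (0.0592/n) log Q = +1.75 − (0.0592/2)(-2.920) = +1.836 V.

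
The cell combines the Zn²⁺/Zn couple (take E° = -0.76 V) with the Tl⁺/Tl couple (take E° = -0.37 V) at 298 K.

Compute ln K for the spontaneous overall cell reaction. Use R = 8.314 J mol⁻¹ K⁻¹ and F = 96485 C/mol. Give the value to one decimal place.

30.4

Cathode: Tl⁺/Tl; anode: Zn²⁺/Zn. E°cell = (-0.37) − (-0.76) = +0.39 V, with n = 2.
ΔG° = −nFE° = −RT ln K, so ln K = nFE°/(RT) = (2)(96485)(+0.39) / ((8.314)(298)) = 30.376.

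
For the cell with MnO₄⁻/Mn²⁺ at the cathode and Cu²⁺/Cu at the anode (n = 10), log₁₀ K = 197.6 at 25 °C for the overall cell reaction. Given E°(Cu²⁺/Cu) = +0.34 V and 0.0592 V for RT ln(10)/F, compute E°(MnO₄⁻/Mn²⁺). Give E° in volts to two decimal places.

E°cell = (0.0592/n)·log K = (0.0592/10)(197.6) = +1.170 V.
Since MnO₄⁻/Mn²⁺ is the cathode and Cu²⁺/Cu the anode, E°cell = E°(MnO₄⁻/Mn²⁺) − E°(Cu²⁺/Cu).
So E°(MnO₄⁻/Mn²⁺) = E°cell + E°(Cu²⁺/Cu) = +1.170 + (+0.34) = +1.51 V.

+1.51 V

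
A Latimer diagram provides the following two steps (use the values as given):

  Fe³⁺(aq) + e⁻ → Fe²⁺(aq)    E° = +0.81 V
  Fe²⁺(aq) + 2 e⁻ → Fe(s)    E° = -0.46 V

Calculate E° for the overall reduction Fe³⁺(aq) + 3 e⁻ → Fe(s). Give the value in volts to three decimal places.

Standard free energies of sequential steps add: ΔG°₃ = ΔG°₁ + ΔG°₂, so n₃E°₃ = n₁E°₁ + n₂E°₂.
E°₃ = (1×+0.81 + 2×-0.46) / 3 = (-0.110) / 3 = -0.037 V.

-0.037 V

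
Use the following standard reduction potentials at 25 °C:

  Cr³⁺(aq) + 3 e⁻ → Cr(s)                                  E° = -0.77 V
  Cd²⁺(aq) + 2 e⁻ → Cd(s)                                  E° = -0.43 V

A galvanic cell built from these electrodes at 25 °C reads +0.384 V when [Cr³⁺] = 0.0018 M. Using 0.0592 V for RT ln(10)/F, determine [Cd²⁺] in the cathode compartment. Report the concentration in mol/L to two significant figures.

0.45 M

Cd²⁺/Cd is the cathode, Cr³⁺/Cr the anode: E°cell = +0.34 V, n = 6.
Overall reaction: 3 Cd²⁺(aq) + 2 Cr(s) → 3 Cd(s) + 2 Cr³⁺(aq); Q = [Cr³⁺]^2/[Cd²⁺]^3.
From E = E° − (0.0592/n) log Q: log Q = (E° − E)·n/0.0592 = (+0.34 − (+0.384))·6/0.0592 = -4.4595.
So 3·log[Cd²⁺] = 2·log(0.0018) − log Q = -5.4895 − (-4.4595) = -1.0300; log[Cd²⁺] = -1.0300 / 3 = -0.3433; [Cd²⁺] = 10^(-0.3433) ≈ 0.45 M.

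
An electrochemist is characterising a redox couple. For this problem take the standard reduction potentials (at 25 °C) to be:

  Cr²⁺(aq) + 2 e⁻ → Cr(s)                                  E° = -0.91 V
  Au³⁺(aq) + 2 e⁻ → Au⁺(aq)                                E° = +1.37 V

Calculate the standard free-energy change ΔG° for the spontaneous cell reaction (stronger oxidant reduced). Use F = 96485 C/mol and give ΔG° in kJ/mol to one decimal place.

Au³⁺/Au⁺ (E° = +1.37 V) is the cathode; Cr²⁺/Cr (E° = -0.91 V) is the anode, so E°cell = +2.28 V.
Balancing electrons gives n = 2 (lcm of 2 and 2).
ΔG° = −nFE° = −(2)(96485)(+2.28) = -439,972 J = -440.0 kJ/mol.

-440.0 kJ/mol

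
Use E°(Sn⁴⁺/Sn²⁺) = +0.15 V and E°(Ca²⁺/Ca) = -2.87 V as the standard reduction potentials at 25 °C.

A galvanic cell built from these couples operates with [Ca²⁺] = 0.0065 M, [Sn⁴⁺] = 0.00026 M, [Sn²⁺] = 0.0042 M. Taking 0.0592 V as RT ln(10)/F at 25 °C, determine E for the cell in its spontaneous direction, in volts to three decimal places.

+3.049 V

Sn⁴⁺/Sn²⁺ is the cathode (higher E°), Ca²⁺/Ca the anode: E°cell = +0.15 − (-2.87) = +3.02 V, n = 2.
Overall: Sn⁴⁺(aq) + Ca(s) → Sn²⁺(aq) + Ca²⁺(aq)
Q = [Sn²⁺]·[Ca²⁺] / ([Sn⁴⁺]); log Q = -0.979.
E = E° − (0.0592/n) log Q = +3.02 − (0.0592/2)(-0.979) = +3.049 V.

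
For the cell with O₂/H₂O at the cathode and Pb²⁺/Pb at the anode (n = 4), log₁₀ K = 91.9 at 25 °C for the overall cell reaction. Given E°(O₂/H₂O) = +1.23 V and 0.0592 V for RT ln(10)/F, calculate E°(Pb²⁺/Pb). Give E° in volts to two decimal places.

E°cell = (0.0592/n)·log K = (0.0592/4)(91.9) = +1.360 V.
Since O₂/H₂O is the cathode and Pb²⁺/Pb the anode, E°cell = E°(O₂/H₂O) − E°(Pb²⁺/Pb).
So E°(Pb²⁺/Pb) = E°(O₂/H₂O) − E°cell = (+1.23) − (+1.360) = -0.13 V.

-0.13 V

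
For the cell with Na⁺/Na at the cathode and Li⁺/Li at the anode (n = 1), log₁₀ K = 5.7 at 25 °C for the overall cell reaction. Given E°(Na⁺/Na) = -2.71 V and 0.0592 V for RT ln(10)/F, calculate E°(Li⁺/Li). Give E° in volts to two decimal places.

E°cell = (0.0592/n)·log K = (0.0592/1)(5.7) = +0.337 V.
Since Na⁺/Na is the cathode and Li⁺/Li the anode, E°cell = E°(Na⁺/Na) − E°(Li⁺/Li).
So E°(Li⁺/Li) = E°(Na⁺/Na) − E°cell = (-2.71) − (+0.337) = -3.05 V.

-3.05 V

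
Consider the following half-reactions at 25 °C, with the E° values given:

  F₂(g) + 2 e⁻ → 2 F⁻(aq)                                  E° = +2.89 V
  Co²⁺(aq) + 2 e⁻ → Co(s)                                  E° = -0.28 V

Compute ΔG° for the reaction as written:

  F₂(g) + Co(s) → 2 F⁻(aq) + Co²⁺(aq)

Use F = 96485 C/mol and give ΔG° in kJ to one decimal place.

-611.7 kJ

As written, F₂/F⁻ is reduced (cathode) and Co²⁺/Co is oxidised (anode), so E°cell = (+2.89) − (-0.28) = +3.17 V.
Balancing electrons gives n = 2.
ΔG° = −nFE° = −(2)(96485)(+3.17) = -611,715 J = -611.7 kJ.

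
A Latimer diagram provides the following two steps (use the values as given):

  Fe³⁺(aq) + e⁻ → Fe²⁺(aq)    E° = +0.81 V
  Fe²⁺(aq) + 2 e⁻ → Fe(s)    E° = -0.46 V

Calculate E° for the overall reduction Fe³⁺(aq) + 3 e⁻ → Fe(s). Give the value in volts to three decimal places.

Standard free energies of sequential steps add: ΔG°₃ = ΔG°₁ + ΔG°₂, so n₃E°₃ = n₁E°₁ + n₂E°₂.
E°₃ = (1×+0.81 + 2×-0.46) / 3 = (-0.110) / 3 = -0.037 V.

-0.037 V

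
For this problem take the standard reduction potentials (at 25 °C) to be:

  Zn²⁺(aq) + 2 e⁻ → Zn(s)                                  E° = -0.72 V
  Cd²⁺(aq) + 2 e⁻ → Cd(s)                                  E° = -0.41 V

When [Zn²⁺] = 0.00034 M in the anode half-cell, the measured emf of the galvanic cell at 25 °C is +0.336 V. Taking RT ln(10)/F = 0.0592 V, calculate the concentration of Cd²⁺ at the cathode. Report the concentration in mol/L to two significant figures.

0.0026 M

Cd²⁺/Cd is the cathode, Zn²⁺/Zn the anode: E°cell = +0.31 V, n = 2.
Overall reaction: Cd²⁺(aq) + Zn(s) → Cd(s) + Zn²⁺(aq); Q = [Zn²⁺]^1/[Cd²⁺]^1.
From E = E° − (0.0592/n) log Q: log Q = (E° − E)·n/0.0592 = (+0.31 − (+0.336))·2/0.0592 = -0.8784.
So 1·log[Cd²⁺] = 1·log(0.00034) − log Q = -3.4685 − (-0.8784) = -2.5901; [Cd²⁺] = 10^(-2.5901) ≈ 0.0026 M.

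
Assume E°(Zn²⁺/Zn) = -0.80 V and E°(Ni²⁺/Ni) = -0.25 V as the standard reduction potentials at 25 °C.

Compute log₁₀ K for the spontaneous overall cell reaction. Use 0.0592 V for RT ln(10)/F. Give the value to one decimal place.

Cathode: Ni²⁺/Ni; anode: Zn²⁺/Zn. E°cell = +0.55 V, n = 2.
log K = nE°cell / 0.0592 = (2)(+0.55) / 0.0592 = 18.6.

18.6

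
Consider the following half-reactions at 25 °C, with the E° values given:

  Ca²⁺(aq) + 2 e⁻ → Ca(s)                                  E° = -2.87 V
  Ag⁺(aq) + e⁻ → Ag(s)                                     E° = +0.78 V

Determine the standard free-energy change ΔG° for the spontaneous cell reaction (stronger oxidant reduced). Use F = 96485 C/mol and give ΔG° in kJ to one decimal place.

-704.3 kJ

Ag⁺/Ag (E° = +0.78 V) is the cathode; Ca²⁺/Ca (E° = -2.87 V) is the anode, so E°cell = +3.65 V.
Balancing electrons gives n = 2 (lcm of 1 and 2).
ΔG° = −nFE° = −(2)(96485)(+3.65) = -704,340 J = -704.3 kJ.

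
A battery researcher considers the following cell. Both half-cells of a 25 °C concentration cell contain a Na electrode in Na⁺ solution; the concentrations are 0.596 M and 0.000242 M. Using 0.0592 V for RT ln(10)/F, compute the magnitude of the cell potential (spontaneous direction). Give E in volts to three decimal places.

For a concentration cell E°cell = 0. The 0.596 M side is the cathode (reduction is favoured where [Na⁺] is higher).
With n = 1, E = −(0.0592/1) log([Na⁺]ₐₙ/[Na⁺]꜀ₐₜ) = −(0.0592/1) log(0.000242/0.596) = −(0.0592/1)(-3.391) = +0.201 V.

+0.201 V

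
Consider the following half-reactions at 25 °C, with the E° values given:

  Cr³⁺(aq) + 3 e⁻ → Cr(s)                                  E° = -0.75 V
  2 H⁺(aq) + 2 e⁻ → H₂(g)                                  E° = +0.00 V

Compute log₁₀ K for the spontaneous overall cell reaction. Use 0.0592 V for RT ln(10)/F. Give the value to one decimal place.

76.0

Cathode: H⁺/H₂; anode: Cr³⁺/Cr. E°cell = +0.75 V, n = 6.
log K = nE°cell / 0.0592 = (6)(+0.75) / 0.0592 = 76.0.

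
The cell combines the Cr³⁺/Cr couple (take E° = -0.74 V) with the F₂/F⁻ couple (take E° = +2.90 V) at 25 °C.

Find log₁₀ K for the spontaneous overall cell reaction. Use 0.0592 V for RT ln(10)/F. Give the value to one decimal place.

368.9

Cathode: F₂/F⁻; anode: Cr³⁺/Cr. E°cell = +3.64 V, n = 6.
log K = nE°cell / 0.0592 = (6)(+3.64) / 0.0592 = 368.9.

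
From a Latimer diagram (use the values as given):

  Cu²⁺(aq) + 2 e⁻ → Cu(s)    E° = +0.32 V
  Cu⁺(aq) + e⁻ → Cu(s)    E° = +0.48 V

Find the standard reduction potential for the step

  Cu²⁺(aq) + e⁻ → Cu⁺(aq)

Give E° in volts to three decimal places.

+0.160 V

Sequential free energies add, so n₃E°₃ = n₁E°₁ + n₂E°₂.
With n₃ = 2, and the known step contributing 1×(+0.48) V, the unknown satisfies 1·E° = 2×(+0.32) − 1×(+0.48) = +0.160.
E° = +0.160 / 1 = +0.160 V.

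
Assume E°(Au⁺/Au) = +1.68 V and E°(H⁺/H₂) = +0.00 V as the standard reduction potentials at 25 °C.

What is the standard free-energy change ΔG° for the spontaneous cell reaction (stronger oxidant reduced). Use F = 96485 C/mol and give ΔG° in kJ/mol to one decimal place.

-324.2 kJ/mol

Au⁺/Au (E° = +1.68 V) is the cathode; H⁺/H₂ (E° = +0.00 V) is the anode, so E°cell = +1.68 V.
Balancing electrons gives n = 2 (lcm of 1 and 2).
ΔG° = −nFE° = −(2)(96485)(+1.68) = -324,190 J = -324.2 kJ/mol.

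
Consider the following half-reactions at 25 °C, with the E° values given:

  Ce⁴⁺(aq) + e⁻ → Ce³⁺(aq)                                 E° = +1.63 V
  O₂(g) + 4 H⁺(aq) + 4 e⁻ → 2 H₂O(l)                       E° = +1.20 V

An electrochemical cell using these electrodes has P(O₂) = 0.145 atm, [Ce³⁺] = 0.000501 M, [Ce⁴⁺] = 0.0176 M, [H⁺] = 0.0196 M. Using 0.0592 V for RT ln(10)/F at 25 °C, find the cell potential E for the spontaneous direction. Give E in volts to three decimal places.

+0.635 V

Ce⁴⁺/Ce³⁺ is the cathode (higher E°), O₂/H₂O the anode: E°cell = +1.63 − (+1.20) = +0.43 V, n = 4.
Overall: 4 Ce⁴⁺(aq) + 2 H₂O(l) → 4 Ce³⁺(aq) + O₂(g) + 4 H⁺(aq)
Q = [Ce³⁺]^4·P(O₂)·[H⁺]^4 / ([Ce⁴⁺]^4); log Q = -13.852.
E = E° − (0.0592/n) log Q = +0.43 − (0.0592/4)(-13.852) = +0.635 V.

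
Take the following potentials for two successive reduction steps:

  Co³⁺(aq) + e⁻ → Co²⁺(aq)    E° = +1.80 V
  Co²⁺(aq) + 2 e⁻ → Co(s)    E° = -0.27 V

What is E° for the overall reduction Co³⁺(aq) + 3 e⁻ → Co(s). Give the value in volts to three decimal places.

Since ΔG° = −nFE° is additive over sequential reductions, n₃E°₃ = n₁E°₁ + n₂E°₂.
E°₃ = (1×+1.80 + 2×-0.27) / 3 = (+1.260) / 3 = +0.420 V.

+0.420 V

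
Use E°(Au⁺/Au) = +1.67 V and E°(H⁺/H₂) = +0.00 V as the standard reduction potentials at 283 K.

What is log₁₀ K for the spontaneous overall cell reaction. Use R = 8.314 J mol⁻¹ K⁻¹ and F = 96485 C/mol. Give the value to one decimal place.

59.5

Cathode: Au⁺/Au; anode: H⁺/H₂. E°cell = (+1.67) − (+0.00) = +1.67 V, with n = 2.
ΔG° = −nFE° = −RT ln K, so ln K = nFE°/(RT) = (2)(96485)(+1.67) / ((8.314)(283)) = 136.965.
log₁₀ K = 136.965 / ln 10 = 59.5.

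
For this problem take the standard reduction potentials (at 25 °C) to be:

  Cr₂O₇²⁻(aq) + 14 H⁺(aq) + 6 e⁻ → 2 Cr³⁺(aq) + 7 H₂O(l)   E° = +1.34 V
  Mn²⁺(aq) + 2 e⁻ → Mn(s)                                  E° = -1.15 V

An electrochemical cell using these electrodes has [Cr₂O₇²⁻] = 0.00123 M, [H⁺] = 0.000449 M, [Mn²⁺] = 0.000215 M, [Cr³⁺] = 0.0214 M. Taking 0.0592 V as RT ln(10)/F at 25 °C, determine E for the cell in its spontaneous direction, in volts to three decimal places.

Cr₂O₇²⁻/Cr³⁺ is the cathode (higher E°), Mn²⁺/Mn the anode: E°cell = +1.34 − (-1.15) = +2.49 V, n = 6.
Overall: Cr₂O₇²⁻(aq) + 14 H⁺(aq) + 3 Mn(s) → 2 Cr³⁺(aq) + 7 H₂O(l) + 3 Mn²⁺(aq)
Q = [Cr³⁺]^2·[Mn²⁺]^3 / ([Cr₂O₇²⁻]·[H⁺]^14); log Q = 35.437.
E = E° − (0.0592/n) log Q = +2.49 − (0.0592/6)(35.437) = +2.140 V.

+2.140 V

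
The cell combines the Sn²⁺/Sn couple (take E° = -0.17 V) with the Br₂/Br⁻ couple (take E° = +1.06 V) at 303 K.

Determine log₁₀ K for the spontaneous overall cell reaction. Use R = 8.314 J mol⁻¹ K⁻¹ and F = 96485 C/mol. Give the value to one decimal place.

Cathode: Br₂/Br⁻; anode: Sn²⁺/Sn. E°cell = (+1.06) − (-0.17) = +1.23 V, with n = 2.
ΔG° = −nFE° = −RT ln K, so ln K = nFE°/(RT) = (2)(96485)(+1.23) / ((8.314)(303)) = 94.220.
log₁₀ K = 94.220 / ln 10 = 40.9.

40.9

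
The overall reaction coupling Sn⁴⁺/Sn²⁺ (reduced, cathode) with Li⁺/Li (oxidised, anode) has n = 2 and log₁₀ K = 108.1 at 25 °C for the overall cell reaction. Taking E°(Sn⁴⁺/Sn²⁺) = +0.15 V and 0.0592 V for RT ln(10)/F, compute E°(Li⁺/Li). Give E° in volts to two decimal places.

-3.05 V

E°cell = (0.0592/n)·log K = (0.0592/2)(108.1) = +3.200 V.
Since Sn⁴⁺/Sn²⁺ is the cathode and Li⁺/Li the anode, E°cell = E°(Sn⁴⁺/Sn²⁺) − E°(Li⁺/Li).
So E°(Li⁺/Li) = E°(Sn⁴⁺/Sn²⁺) − E°cell = (+0.15) − (+3.200) = -3.05 V.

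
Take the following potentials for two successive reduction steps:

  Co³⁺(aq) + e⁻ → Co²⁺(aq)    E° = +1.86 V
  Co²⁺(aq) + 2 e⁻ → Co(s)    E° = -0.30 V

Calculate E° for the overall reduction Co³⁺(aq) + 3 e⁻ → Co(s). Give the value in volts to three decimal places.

Adding the free-energy changes (−nFE°) of the two steps gives −n₃FE°₃ = −n₁FE°₁ − n₂FE°₂.
E°₃ = (1×+1.86 + 2×-0.30) / 3 = (+1.260) / 3 = +0.420 V.

+0.420 V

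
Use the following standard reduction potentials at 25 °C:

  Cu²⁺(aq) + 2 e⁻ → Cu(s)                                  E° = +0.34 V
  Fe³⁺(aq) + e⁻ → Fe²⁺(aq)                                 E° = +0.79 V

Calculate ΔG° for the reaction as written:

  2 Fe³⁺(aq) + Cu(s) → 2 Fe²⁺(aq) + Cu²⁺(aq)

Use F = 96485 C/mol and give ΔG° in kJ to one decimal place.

-86.8 kJ

As written, Fe³⁺/Fe²⁺ is reduced (cathode) and Cu²⁺/Cu is oxidised (anode), so E°cell = (+0.79) − (+0.34) = +0.45 V.
Balancing electrons gives n = 2.
ΔG° = −nFE° = −(2)(96485)(+0.45) = -86,836 J = -86.8 kJ.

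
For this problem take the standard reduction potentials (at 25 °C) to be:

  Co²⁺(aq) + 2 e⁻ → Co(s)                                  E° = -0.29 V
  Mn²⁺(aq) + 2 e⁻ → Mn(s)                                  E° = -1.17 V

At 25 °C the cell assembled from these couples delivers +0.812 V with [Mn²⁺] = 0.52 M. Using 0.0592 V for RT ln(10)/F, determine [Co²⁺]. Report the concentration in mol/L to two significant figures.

Co²⁺/Co is the cathode, Mn²⁺/Mn the anode: E°cell = +0.88 V, n = 2.
Overall reaction: Co²⁺(aq) + Mn(s) → Co(s) + Mn²⁺(aq); Q = [Mn²⁺]^1/[Co²⁺]^1.
From E = E° − (0.0592/n) log Q: log Q = (E° − E)·n/0.0592 = (+0.88 − (+0.812))·2/0.0592 = 2.2973.
So 1·log[Co²⁺] = 1·log(0.52) − log Q = -0.2840 − (2.2973) = -2.5813; [Co²⁺] = 10^(-2.5813) ≈ 0.0026 M.

0.0026 M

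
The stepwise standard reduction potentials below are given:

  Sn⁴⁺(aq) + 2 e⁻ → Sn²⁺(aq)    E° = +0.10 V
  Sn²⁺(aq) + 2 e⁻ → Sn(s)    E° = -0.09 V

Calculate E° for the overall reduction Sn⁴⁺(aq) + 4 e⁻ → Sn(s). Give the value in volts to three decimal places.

+0.005 V

Since ΔG° = −nFE° is additive over sequential reductions, n₃E°₃ = n₁E°₁ + n₂E°₂.
E°₃ = (2×+0.10 + 2×-0.09) / 4 = (+0.020) / 4 = +0.005 V.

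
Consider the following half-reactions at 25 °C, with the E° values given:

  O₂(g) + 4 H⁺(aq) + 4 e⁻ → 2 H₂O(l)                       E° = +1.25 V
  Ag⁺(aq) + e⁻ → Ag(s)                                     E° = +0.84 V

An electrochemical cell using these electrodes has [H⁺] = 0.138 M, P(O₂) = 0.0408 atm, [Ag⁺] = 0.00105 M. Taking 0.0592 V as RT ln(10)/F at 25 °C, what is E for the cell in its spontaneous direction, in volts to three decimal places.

O₂/H₂O is the cathode (higher E°), Ag⁺/Ag the anode: E°cell = +1.25 − (+0.84) = +0.41 V, n = 4.
Overall: O₂(g) + 4 H⁺(aq) + 4 Ag(s) → 2 H₂O(l) + 4 Ag⁺(aq)
Q = [Ag⁺]^4 / (P(O₂)·[H⁺]^4); log Q = -7.085.
E = E° − (0.0592/n) log Q = +0.41 − (0.0592/4)(-7.085) = +0.515 V.

+0.515 V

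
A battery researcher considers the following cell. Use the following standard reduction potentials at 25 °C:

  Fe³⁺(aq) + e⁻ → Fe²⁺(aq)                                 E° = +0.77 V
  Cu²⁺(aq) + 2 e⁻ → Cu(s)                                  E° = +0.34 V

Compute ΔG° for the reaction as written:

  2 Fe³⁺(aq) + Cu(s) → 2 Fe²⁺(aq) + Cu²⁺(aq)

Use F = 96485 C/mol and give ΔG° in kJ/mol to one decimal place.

-83.0 kJ/mol

As written, Fe³⁺/Fe²⁺ is reduced (cathode) and Cu²⁺/Cu is oxidised (anode), so E°cell = (+0.77) − (+0.34) = +0.43 V.
Balancing electrons gives n = 2.
ΔG° = −nFE° = −(2)(96485)(+0.43) = -82,977 J = -83.0 kJ/mol.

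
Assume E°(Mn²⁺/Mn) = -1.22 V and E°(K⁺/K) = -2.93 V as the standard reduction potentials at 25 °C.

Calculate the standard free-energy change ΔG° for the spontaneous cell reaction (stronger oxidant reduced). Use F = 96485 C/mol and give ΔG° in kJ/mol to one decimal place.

Mn²⁺/Mn (E° = -1.22 V) is the cathode; K⁺/K (E° = -2.93 V) is the anode, so E°cell = +1.71 V.
Balancing electrons gives n = 2 (lcm of 2 and 1).
ΔG° = −nFE° = −(2)(96485)(+1.71) = -329,979 J = -330.0 kJ/mol.

-330.0 kJ/mol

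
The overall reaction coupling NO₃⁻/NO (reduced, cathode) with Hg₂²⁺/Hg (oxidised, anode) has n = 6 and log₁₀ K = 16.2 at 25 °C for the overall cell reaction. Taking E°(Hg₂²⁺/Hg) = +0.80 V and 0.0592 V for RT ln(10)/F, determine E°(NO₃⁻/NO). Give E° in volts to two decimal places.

E°cell = (0.0592/n)·log K = (0.0592/6)(16.2) = +0.160 V.
Since NO₃⁻/NO is the cathode and Hg₂²⁺/Hg the anode, E°cell = E°(NO₃⁻/NO) − E°(Hg₂²⁺/Hg).
So E°(NO₃⁻/NO) = E°cell + E°(Hg₂²⁺/Hg) = +0.160 + (+0.80) = +0.96 V.

+0.96 V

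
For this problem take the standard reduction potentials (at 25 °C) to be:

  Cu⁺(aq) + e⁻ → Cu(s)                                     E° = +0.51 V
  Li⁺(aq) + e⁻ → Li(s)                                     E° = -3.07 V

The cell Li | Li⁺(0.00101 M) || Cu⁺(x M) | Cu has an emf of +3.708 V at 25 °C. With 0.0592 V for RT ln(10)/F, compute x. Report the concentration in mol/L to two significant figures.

Cu⁺/Cu is the cathode, Li⁺/Li the anode: E°cell = +3.58 V, n = 1.
Overall reaction: Cu⁺(aq) + Li(s) → Cu(s) + Li⁺(aq); Q = [Li⁺]^1/[Cu⁺]^1.
From E = E° − (0.0592/n) log Q: log Q = (E° − E)·n/0.0592 = (+3.58 − (+3.708))·1/0.0592 = -2.1622.
So 1·log[Cu⁺] = 1·log(0.00101) − log Q = -2.9957 − (-2.1622) = -0.8335; [Cu⁺] = 10^(-0.8335) ≈ 0.15 M.

0.15 M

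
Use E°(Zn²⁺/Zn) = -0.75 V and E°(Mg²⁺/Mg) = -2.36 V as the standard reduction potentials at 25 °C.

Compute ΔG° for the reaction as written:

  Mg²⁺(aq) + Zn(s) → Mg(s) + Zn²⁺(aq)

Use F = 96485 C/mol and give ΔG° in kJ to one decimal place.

As written, Mg²⁺/Mg is reduced (cathode) and Zn²⁺/Zn is oxidised (anode), so E°cell = (-2.36) − (-0.75) = -1.61 V.
Balancing electrons gives n = 2.
ΔG° = −nFE° = −(2)(96485)(-1.61) = 310,682 J = +310.7 kJ.

+310.7 kJ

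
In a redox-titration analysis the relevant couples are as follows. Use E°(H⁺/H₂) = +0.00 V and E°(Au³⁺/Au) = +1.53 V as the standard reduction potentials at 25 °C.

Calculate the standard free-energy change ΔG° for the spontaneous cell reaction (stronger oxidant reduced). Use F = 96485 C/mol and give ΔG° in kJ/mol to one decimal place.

Au³⁺/Au (E° = +1.53 V) is the cathode; H⁺/H₂ (E° = +0.00 V) is the anode, so E°cell = +1.53 V.
Balancing electrons gives n = 6 (lcm of 3 and 2).
ΔG° = −nFE° = −(6)(96485)(+1.53) = -885,732 J = -885.7 kJ/mol.

-885.7 kJ/mol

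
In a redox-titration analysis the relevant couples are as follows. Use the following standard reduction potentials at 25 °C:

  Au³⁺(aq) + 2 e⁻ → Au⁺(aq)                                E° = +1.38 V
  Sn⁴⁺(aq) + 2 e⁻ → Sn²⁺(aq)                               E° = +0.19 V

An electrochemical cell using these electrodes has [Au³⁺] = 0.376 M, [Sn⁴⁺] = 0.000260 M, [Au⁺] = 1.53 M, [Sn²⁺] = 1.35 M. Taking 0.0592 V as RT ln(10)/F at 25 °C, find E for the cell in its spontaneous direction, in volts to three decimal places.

Au³⁺/Au⁺ is the cathode (higher E°), Sn⁴⁺/Sn²⁺ the anode: E°cell = +1.38 − (+0.19) = +1.19 V, n = 2.
Overall: Au³⁺(aq) + Sn²⁺(aq) → Au⁺(aq) + Sn⁴⁺(aq)
Q = [Au⁺]·[Sn⁴⁺] / ([Au³⁺]·[Sn²⁺]); log Q = -3.106.
E = E° − (0.0592/n) log Q = +1.19 − (0.0592/2)(-3.106) = +1.282 V.

+1.282 V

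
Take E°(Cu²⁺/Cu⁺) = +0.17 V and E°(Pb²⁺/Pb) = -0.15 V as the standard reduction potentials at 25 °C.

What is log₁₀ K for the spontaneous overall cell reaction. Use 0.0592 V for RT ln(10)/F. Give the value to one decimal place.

10.8

Cathode: Cu²⁺/Cu⁺; anode: Pb²⁺/Pb. E°cell = +0.32 V, n = 2.
log K = nE°cell / 0.0592 = (2)(+0.32) / 0.0592 = 10.8.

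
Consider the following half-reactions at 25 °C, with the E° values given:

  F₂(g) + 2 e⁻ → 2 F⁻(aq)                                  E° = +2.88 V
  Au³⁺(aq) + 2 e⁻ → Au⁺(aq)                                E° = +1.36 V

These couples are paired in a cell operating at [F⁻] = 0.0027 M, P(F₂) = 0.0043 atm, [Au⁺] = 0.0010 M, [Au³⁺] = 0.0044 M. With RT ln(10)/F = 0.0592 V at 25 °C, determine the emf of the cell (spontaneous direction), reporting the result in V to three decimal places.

F₂/F⁻ is the cathode (higher E°), Au³⁺/Au⁺ the anode: E°cell = +2.88 − (+1.36) = +1.52 V, n = 2.
Overall: F₂(g) + Au⁺(aq) → 2 F⁻(aq) + Au³⁺(aq)
Q = [F⁻]^2·[Au³⁺] / (P(F₂)·[Au⁺]); log Q = -2.127.
E = E° − (0.0592/n) log Q = +1.52 − (0.0592/2)(-2.127) = +1.583 V.

+1.583 V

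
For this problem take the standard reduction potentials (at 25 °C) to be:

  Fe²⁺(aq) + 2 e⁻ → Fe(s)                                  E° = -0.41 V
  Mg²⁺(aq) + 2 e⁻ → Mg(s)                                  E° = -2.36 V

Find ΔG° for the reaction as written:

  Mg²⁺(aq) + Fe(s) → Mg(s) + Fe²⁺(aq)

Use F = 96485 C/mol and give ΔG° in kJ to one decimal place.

+376.3 kJ

As written, Mg²⁺/Mg is reduced (cathode) and Fe²⁺/Fe is oxidised (anode), so E°cell = (-2.36) − (-0.41) = -1.95 V.
Balancing electrons gives n = 2.
ΔG° = −nFE° = −(2)(96485)(-1.95) = 376,292 J = +376.3 kJ.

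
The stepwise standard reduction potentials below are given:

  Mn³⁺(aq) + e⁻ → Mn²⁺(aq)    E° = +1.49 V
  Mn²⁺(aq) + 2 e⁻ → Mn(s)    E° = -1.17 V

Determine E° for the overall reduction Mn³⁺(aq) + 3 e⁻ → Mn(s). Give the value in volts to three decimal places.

Adding the free-energy changes (−nFE°) of the two steps gives −n₃FE°₃ = −n₁FE°₁ − n₂FE°₂.
E°₃ = (1×+1.49 + 2×-1.17) / 3 = (-0.850) / 3 = -0.283 V.

-0.283 V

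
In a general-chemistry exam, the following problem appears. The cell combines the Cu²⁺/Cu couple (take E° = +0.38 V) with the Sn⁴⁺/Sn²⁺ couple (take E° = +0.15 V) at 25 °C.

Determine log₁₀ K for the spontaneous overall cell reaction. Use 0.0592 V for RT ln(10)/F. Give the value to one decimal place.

Cathode: Cu²⁺/Cu; anode: Sn⁴⁺/Sn²⁺. E°cell = +0.23 V, n = 2.
log K = nE°cell / 0.0592 = (2)(+0.23) / 0.0592 = 7.8.

7.8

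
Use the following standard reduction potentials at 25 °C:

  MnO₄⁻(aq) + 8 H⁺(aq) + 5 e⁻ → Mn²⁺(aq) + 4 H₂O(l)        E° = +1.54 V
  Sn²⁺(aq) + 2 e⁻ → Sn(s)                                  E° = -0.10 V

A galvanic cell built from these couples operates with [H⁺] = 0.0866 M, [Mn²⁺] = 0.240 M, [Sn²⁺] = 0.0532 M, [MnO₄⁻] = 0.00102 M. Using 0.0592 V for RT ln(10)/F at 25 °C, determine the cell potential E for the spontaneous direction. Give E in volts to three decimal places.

+1.549 V

MnO₄⁻/Mn²⁺ is the cathode (higher E°), Sn²⁺/Sn the anode: E°cell = +1.54 − (-0.10) = +1.64 V, n = 10.
Overall: 2 MnO₄⁻(aq) + 16 H⁺(aq) + 5 Sn(s) → 2 Mn²⁺(aq) + 8 H₂O(l) + 5 Sn²⁺(aq)
Q = [Mn²⁺]^2·[Sn²⁺]^5 / ([MnO₄⁻]^2·[H⁺]^16); log Q = 15.372.
E = E° − (0.0592/n) log Q = +1.64 − (0.0592/10)(15.372) = +1.549 V.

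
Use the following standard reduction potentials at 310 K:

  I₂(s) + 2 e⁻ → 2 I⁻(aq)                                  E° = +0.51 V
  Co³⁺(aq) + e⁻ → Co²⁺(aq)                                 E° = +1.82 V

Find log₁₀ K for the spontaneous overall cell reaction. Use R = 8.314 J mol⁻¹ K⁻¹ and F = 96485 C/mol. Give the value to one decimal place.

42.6

Cathode: Co³⁺/Co²⁺; anode: I₂/I⁻. E°cell = (+1.82) − (+0.51) = +1.31 V, with n = 2.
ΔG° = −nFE° = −RT ln K, so ln K = nFE°/(RT) = (2)(96485)(+1.31) / ((8.314)(310)) = 98.082.
log₁₀ K = 98.082 / ln 10 = 42.6.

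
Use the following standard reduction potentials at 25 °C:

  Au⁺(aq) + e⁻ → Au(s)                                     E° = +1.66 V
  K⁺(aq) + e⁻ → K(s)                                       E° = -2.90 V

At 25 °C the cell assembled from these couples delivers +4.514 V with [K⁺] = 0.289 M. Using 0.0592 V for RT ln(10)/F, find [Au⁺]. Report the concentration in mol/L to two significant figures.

Au⁺/Au is the cathode, K⁺/K the anode: E°cell = +4.56 V, n = 1.
Overall reaction: Au⁺(aq) + K(s) → Au(s) + K⁺(aq); Q = [K⁺]^1/[Au⁺]^1.
From E = E° − (0.0592/n) log Q: log Q = (E° − E)·n/0.0592 = (+4.56 − (+4.514))·1/0.0592 = 0.7770.
So 1·log[Au⁺] = 1·log(0.289) − log Q = -0.5391 − (0.7770) = -1.3161; [Au⁺] = 10^(-1.3161) ≈ 0.048 M.

0.048 M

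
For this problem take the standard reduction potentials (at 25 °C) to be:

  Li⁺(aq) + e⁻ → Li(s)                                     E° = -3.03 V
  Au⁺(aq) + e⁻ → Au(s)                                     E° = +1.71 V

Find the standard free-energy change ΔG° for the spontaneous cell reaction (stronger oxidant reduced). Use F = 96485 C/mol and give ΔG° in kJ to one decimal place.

-457.3 kJ

Au⁺/Au (E° = +1.71 V) is the cathode; Li⁺/Li (E° = -3.03 V) is the anode, so E°cell = +4.74 V.
Balancing electrons gives n = 1 (lcm of 1 and 1).
ΔG° = −nFE° = −(1)(96485)(+4.74) = -457,339 J = -457.3 kJ.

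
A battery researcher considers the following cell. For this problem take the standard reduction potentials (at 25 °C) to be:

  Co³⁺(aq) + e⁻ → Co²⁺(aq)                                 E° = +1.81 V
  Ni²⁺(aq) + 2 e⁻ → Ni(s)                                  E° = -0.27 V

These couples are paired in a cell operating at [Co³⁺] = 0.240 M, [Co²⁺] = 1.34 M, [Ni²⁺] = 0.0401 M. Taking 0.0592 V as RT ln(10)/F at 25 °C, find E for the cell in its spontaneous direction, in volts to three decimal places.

Co³⁺/Co²⁺ is the cathode (higher E°), Ni²⁺/Ni the anode: E°cell = +1.81 − (-0.27) = +2.08 V, n = 2.
Overall: 2 Co³⁺(aq) + Ni(s) → 2 Co²⁺(aq) + Ni²⁺(aq)
Q = [Co²⁺]^2·[Ni²⁺] / ([Co³⁺]^2); log Q = 0.097.
E = E° − (0.0592/n) log Q = +2.08 − (0.0592/2)(0.097) = +2.077 V.

+2.077 V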